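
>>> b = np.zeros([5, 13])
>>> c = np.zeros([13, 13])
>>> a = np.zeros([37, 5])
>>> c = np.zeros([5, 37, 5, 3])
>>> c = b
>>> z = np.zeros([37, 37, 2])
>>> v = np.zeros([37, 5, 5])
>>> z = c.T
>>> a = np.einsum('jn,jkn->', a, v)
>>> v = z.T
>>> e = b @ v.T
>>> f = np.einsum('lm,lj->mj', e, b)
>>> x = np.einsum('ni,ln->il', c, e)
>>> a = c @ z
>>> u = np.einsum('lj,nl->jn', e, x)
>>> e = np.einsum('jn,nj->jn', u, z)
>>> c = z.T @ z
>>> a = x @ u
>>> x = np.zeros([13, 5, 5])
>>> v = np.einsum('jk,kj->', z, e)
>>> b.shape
(5, 13)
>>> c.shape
(5, 5)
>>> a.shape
(13, 13)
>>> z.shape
(13, 5)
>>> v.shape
()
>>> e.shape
(5, 13)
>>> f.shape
(5, 13)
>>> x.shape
(13, 5, 5)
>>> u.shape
(5, 13)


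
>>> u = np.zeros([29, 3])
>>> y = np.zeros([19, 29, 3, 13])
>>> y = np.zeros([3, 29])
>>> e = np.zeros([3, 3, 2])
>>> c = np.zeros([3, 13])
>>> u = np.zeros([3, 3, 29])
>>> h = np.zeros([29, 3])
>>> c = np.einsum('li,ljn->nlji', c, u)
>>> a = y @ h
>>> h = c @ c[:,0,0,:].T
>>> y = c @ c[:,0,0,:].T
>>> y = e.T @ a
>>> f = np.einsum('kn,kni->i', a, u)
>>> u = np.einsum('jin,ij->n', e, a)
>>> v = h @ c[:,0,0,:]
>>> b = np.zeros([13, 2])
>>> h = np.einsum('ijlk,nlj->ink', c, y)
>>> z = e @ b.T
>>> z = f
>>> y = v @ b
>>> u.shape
(2,)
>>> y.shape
(29, 3, 3, 2)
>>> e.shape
(3, 3, 2)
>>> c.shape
(29, 3, 3, 13)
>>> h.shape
(29, 2, 13)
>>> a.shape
(3, 3)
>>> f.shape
(29,)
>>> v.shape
(29, 3, 3, 13)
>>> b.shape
(13, 2)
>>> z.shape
(29,)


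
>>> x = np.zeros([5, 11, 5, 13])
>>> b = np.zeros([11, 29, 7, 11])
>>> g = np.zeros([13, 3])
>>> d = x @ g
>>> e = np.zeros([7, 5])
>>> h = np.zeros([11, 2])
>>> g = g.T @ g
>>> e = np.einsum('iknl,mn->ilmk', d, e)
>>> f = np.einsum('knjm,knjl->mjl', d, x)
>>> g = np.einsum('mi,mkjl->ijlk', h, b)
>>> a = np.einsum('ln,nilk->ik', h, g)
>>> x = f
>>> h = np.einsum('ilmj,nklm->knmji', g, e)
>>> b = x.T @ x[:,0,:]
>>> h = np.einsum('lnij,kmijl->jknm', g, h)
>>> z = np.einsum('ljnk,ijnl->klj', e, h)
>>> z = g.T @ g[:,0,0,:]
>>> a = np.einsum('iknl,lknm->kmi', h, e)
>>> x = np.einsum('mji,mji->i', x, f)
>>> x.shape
(13,)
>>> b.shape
(13, 5, 13)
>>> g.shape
(2, 7, 11, 29)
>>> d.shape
(5, 11, 5, 3)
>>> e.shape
(5, 3, 7, 11)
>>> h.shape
(29, 3, 7, 5)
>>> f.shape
(3, 5, 13)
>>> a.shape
(3, 11, 29)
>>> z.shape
(29, 11, 7, 29)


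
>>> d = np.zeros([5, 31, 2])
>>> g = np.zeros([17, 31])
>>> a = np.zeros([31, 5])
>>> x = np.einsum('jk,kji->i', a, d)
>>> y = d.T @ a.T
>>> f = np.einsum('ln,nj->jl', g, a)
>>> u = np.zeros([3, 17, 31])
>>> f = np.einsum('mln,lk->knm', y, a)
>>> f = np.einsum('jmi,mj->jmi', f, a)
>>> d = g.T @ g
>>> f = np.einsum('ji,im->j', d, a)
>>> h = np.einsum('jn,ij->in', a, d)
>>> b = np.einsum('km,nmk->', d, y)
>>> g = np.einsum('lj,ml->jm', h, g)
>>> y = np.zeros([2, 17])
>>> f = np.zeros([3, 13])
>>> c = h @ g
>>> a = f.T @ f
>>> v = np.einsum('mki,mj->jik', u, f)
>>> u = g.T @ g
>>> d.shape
(31, 31)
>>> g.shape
(5, 17)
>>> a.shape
(13, 13)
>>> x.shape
(2,)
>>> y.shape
(2, 17)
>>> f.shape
(3, 13)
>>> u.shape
(17, 17)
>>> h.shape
(31, 5)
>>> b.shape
()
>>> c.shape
(31, 17)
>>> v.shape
(13, 31, 17)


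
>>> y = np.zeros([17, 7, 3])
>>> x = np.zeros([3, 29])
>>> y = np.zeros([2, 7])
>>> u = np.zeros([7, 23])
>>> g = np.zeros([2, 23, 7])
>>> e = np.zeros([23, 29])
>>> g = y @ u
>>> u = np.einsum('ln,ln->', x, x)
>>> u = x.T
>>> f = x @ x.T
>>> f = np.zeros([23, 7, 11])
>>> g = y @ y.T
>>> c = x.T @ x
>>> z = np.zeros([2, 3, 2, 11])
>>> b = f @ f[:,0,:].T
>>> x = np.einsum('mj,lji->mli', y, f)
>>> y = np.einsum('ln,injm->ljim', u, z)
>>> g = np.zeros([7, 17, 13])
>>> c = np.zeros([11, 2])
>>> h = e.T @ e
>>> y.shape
(29, 2, 2, 11)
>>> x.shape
(2, 23, 11)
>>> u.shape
(29, 3)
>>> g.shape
(7, 17, 13)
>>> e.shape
(23, 29)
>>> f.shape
(23, 7, 11)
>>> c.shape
(11, 2)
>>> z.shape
(2, 3, 2, 11)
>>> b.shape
(23, 7, 23)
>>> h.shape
(29, 29)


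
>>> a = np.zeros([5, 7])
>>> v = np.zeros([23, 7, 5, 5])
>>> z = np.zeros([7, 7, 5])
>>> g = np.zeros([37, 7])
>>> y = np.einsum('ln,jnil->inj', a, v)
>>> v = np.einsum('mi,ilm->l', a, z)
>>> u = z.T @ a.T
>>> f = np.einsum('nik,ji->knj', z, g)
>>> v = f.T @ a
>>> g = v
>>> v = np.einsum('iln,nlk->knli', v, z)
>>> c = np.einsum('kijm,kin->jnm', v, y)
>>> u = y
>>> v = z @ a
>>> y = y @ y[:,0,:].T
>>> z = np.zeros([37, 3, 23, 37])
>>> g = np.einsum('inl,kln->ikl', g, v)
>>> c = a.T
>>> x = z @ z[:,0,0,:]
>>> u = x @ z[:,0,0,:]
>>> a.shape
(5, 7)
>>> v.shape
(7, 7, 7)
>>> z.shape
(37, 3, 23, 37)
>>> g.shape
(37, 7, 7)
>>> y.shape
(5, 7, 5)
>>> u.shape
(37, 3, 23, 37)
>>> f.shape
(5, 7, 37)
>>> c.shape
(7, 5)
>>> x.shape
(37, 3, 23, 37)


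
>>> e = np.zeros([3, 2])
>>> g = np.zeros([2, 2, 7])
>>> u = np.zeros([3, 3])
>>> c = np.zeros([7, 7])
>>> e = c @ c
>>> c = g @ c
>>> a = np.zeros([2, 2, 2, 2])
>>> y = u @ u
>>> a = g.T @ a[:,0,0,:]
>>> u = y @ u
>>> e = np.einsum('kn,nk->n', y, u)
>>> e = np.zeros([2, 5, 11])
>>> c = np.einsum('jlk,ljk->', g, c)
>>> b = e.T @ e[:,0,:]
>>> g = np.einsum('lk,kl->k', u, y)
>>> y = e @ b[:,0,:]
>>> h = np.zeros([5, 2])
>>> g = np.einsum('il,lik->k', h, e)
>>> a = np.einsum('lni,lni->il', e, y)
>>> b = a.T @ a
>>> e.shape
(2, 5, 11)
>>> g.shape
(11,)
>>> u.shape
(3, 3)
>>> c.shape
()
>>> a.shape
(11, 2)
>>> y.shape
(2, 5, 11)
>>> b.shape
(2, 2)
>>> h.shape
(5, 2)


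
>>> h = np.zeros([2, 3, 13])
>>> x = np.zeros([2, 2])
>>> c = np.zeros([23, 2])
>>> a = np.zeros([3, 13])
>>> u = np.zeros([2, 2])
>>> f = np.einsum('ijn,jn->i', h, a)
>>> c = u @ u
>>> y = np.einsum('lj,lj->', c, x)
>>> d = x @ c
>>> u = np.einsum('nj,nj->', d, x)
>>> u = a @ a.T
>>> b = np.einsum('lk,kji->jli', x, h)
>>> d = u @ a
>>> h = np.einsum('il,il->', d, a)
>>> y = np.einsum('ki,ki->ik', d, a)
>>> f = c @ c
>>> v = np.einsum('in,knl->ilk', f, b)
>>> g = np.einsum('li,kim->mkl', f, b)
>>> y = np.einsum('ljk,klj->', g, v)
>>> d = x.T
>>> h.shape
()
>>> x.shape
(2, 2)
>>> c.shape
(2, 2)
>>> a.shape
(3, 13)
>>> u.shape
(3, 3)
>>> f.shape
(2, 2)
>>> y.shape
()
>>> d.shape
(2, 2)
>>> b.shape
(3, 2, 13)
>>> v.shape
(2, 13, 3)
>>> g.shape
(13, 3, 2)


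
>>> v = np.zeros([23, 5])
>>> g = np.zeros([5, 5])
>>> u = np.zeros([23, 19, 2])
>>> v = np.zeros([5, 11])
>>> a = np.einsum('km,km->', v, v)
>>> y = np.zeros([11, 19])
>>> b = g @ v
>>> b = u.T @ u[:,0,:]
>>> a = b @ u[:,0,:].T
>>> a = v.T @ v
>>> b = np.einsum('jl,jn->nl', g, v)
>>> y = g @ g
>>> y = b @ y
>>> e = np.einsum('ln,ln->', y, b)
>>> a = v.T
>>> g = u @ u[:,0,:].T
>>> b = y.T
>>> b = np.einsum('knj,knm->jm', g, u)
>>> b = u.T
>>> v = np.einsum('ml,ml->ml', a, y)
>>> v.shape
(11, 5)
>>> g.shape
(23, 19, 23)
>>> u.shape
(23, 19, 2)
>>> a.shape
(11, 5)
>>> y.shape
(11, 5)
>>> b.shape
(2, 19, 23)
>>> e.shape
()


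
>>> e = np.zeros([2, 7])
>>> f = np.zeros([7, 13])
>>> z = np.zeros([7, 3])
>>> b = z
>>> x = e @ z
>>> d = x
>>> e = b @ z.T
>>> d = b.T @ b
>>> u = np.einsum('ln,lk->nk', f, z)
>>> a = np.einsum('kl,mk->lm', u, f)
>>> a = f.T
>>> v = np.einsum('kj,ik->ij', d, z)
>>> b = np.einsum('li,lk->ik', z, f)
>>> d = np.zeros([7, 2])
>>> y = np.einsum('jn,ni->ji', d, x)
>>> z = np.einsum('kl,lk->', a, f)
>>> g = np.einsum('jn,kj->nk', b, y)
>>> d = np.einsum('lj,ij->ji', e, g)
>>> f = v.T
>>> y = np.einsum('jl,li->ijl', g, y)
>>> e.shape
(7, 7)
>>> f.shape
(3, 7)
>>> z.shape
()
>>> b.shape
(3, 13)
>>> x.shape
(2, 3)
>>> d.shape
(7, 13)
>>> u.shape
(13, 3)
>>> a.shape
(13, 7)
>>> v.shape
(7, 3)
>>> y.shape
(3, 13, 7)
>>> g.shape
(13, 7)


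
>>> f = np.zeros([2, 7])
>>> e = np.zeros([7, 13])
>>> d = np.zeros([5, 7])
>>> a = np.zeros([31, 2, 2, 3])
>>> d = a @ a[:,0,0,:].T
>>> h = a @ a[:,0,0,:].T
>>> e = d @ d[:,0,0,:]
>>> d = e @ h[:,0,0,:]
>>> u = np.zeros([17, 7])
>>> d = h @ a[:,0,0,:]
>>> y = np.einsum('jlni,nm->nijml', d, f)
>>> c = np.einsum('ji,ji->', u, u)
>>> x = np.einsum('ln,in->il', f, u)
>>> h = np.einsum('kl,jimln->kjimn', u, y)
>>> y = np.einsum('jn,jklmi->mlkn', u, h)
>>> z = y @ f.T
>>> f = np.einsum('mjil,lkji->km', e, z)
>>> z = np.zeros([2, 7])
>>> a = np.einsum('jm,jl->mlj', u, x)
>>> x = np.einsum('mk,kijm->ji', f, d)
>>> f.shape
(3, 31)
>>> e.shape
(31, 2, 2, 31)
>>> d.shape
(31, 2, 2, 3)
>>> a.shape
(7, 2, 17)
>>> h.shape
(17, 2, 3, 31, 2)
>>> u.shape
(17, 7)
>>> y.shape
(31, 3, 2, 7)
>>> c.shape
()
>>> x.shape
(2, 2)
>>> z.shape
(2, 7)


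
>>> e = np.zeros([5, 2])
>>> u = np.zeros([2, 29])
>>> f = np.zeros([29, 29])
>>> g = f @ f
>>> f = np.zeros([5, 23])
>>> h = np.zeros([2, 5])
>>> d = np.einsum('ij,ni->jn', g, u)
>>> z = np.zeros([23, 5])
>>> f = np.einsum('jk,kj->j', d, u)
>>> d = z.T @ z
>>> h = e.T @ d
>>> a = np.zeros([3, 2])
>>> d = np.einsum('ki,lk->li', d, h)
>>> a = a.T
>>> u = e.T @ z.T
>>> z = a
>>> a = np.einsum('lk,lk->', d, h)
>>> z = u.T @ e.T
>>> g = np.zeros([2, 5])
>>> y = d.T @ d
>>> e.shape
(5, 2)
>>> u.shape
(2, 23)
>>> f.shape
(29,)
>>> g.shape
(2, 5)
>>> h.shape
(2, 5)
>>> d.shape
(2, 5)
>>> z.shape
(23, 5)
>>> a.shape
()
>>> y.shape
(5, 5)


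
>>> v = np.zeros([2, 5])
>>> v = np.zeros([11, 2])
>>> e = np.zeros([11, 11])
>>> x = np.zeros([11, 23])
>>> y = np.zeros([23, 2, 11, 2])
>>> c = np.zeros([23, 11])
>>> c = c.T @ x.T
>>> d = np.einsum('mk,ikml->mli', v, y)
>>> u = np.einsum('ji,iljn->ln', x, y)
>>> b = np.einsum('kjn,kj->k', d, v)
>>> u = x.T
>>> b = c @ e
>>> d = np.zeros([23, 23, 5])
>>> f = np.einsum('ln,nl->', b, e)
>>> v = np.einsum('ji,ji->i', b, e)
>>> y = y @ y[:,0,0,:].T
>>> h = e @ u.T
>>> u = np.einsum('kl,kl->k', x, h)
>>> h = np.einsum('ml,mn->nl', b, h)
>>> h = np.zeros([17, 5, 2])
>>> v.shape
(11,)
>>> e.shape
(11, 11)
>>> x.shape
(11, 23)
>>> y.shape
(23, 2, 11, 23)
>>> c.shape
(11, 11)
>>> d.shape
(23, 23, 5)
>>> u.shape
(11,)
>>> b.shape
(11, 11)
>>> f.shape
()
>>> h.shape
(17, 5, 2)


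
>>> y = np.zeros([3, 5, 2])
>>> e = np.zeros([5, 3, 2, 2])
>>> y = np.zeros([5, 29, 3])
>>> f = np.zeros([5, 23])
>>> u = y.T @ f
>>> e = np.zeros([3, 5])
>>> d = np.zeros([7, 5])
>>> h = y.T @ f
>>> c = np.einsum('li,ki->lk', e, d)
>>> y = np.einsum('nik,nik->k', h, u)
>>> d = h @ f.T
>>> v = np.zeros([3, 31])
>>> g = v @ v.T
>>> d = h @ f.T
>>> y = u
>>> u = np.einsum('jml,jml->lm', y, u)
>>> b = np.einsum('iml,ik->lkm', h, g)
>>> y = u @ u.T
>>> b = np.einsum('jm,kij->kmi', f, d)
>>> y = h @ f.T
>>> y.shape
(3, 29, 5)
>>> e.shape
(3, 5)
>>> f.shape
(5, 23)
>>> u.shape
(23, 29)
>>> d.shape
(3, 29, 5)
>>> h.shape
(3, 29, 23)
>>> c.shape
(3, 7)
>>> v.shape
(3, 31)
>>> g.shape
(3, 3)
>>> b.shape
(3, 23, 29)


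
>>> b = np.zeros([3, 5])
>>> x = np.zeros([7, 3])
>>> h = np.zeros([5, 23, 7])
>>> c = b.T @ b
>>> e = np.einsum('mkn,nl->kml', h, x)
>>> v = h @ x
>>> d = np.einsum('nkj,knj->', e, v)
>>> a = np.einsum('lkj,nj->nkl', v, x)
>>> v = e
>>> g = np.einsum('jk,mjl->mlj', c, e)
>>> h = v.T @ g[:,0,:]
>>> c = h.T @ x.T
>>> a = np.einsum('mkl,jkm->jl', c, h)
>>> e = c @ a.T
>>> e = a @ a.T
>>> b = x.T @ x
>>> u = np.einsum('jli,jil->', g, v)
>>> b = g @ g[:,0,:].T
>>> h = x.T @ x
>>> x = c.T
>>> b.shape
(23, 3, 23)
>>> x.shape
(7, 5, 5)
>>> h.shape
(3, 3)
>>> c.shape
(5, 5, 7)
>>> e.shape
(3, 3)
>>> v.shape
(23, 5, 3)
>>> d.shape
()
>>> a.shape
(3, 7)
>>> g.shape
(23, 3, 5)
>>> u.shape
()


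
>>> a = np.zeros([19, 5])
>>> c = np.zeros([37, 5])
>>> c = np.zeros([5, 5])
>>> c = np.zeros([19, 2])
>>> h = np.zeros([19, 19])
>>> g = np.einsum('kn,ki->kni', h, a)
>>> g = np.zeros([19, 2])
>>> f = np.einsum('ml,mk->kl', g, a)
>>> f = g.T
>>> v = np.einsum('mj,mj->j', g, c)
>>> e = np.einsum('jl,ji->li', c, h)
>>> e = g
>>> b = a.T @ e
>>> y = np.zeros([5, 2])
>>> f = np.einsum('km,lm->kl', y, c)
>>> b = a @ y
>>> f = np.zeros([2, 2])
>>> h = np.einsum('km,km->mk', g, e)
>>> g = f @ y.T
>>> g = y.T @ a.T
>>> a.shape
(19, 5)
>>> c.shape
(19, 2)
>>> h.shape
(2, 19)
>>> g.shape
(2, 19)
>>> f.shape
(2, 2)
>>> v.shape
(2,)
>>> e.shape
(19, 2)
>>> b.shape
(19, 2)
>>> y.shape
(5, 2)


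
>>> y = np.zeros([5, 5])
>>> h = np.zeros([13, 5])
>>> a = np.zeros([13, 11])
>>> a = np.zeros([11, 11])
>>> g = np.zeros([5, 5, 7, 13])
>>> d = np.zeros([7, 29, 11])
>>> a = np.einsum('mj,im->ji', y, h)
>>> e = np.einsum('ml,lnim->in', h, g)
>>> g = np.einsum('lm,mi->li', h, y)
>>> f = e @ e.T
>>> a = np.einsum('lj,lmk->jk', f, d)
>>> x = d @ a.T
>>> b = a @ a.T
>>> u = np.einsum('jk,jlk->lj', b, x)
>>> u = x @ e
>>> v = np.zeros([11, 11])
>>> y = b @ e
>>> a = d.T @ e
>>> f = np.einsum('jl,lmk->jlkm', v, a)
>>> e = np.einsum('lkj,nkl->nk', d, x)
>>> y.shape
(7, 5)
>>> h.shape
(13, 5)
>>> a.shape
(11, 29, 5)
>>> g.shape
(13, 5)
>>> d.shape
(7, 29, 11)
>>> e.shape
(7, 29)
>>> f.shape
(11, 11, 5, 29)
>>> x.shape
(7, 29, 7)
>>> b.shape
(7, 7)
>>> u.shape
(7, 29, 5)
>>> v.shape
(11, 11)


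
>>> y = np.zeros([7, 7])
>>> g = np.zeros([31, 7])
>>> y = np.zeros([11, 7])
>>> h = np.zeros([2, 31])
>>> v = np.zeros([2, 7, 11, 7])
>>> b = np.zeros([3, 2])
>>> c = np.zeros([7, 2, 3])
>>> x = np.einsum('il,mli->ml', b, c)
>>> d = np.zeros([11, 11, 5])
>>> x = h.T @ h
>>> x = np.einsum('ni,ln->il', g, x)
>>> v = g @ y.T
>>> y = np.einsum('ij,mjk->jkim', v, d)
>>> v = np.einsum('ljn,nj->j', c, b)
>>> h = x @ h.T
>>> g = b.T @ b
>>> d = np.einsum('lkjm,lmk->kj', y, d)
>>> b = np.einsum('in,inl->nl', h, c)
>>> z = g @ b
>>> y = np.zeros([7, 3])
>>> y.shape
(7, 3)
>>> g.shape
(2, 2)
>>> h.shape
(7, 2)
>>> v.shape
(2,)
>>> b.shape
(2, 3)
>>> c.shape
(7, 2, 3)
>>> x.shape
(7, 31)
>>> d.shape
(5, 31)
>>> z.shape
(2, 3)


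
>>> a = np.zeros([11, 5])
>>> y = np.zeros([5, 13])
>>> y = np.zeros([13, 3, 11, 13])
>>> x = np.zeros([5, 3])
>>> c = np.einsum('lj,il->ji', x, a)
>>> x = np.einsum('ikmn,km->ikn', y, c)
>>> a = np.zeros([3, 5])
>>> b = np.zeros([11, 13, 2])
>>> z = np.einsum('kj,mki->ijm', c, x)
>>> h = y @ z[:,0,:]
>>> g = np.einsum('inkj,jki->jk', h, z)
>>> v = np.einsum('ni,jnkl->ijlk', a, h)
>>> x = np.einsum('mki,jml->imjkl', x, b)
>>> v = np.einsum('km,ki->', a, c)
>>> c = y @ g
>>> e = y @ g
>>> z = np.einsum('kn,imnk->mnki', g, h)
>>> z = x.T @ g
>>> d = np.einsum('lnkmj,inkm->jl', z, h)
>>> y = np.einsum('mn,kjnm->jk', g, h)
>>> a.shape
(3, 5)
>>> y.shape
(3, 13)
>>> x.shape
(13, 13, 11, 3, 2)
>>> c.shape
(13, 3, 11, 11)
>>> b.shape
(11, 13, 2)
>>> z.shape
(2, 3, 11, 13, 11)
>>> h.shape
(13, 3, 11, 13)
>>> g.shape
(13, 11)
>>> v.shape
()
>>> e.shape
(13, 3, 11, 11)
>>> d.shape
(11, 2)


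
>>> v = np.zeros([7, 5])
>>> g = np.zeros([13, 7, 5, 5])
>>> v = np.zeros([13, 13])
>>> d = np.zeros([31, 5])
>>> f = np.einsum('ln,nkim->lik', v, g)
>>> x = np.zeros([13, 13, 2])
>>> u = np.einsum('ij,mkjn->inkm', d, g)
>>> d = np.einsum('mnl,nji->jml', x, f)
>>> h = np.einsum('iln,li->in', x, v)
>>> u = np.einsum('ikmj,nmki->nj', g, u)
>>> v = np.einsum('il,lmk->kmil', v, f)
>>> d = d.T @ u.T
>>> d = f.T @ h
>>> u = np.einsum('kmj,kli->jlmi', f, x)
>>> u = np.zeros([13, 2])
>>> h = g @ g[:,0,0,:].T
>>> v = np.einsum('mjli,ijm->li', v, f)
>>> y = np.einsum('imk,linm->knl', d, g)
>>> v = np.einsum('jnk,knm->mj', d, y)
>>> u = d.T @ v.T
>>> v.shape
(13, 7)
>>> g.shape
(13, 7, 5, 5)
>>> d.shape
(7, 5, 2)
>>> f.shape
(13, 5, 7)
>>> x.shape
(13, 13, 2)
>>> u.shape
(2, 5, 13)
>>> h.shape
(13, 7, 5, 13)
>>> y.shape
(2, 5, 13)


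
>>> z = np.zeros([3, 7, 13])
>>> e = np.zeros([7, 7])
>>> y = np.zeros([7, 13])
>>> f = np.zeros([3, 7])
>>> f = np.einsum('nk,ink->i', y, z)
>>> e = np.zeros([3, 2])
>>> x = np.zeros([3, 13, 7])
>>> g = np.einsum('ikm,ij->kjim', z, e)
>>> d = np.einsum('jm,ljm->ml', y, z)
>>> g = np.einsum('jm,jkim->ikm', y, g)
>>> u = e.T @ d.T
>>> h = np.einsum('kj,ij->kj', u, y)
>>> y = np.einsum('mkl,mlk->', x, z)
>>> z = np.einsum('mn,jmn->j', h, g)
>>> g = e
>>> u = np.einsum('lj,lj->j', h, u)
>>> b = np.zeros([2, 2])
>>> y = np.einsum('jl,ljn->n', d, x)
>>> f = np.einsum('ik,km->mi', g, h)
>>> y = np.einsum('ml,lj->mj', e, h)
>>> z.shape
(3,)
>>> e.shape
(3, 2)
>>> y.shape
(3, 13)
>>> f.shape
(13, 3)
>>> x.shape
(3, 13, 7)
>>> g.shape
(3, 2)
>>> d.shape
(13, 3)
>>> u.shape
(13,)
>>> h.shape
(2, 13)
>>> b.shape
(2, 2)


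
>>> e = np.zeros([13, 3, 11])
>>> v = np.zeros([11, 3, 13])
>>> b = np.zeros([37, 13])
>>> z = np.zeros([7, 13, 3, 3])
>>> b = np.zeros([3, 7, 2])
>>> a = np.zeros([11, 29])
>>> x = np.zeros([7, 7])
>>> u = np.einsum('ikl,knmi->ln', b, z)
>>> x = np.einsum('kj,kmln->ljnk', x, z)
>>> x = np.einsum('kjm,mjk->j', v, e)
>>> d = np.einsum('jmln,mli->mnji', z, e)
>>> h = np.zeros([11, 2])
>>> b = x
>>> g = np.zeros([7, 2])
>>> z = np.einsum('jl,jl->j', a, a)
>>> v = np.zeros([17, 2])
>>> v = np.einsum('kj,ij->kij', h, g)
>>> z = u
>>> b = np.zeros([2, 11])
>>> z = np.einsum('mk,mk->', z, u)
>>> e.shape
(13, 3, 11)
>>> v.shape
(11, 7, 2)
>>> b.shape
(2, 11)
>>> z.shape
()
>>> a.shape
(11, 29)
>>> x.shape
(3,)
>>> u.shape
(2, 13)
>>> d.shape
(13, 3, 7, 11)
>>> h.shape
(11, 2)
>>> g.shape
(7, 2)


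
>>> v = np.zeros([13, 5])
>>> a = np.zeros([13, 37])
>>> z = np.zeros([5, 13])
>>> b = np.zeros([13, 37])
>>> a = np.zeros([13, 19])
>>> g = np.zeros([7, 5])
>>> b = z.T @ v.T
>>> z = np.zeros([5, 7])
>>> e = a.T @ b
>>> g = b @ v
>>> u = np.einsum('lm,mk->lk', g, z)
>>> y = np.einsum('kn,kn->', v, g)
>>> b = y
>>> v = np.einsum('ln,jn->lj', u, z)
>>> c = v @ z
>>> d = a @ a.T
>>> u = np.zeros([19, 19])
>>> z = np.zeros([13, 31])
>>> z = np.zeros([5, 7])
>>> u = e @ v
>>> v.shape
(13, 5)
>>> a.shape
(13, 19)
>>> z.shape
(5, 7)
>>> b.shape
()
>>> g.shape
(13, 5)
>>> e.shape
(19, 13)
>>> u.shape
(19, 5)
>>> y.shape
()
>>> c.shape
(13, 7)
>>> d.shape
(13, 13)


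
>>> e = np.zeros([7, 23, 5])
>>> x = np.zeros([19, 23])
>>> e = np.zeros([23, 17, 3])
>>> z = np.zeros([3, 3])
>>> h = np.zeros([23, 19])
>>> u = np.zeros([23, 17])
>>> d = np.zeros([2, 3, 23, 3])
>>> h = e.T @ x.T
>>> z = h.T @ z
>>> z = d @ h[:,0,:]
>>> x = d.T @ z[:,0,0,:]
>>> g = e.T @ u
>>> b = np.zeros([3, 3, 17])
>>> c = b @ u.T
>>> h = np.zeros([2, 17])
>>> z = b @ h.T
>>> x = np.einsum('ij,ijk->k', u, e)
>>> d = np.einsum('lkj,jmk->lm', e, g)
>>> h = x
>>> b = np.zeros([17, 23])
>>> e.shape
(23, 17, 3)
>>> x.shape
(3,)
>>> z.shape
(3, 3, 2)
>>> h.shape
(3,)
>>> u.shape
(23, 17)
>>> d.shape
(23, 17)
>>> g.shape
(3, 17, 17)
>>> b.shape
(17, 23)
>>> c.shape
(3, 3, 23)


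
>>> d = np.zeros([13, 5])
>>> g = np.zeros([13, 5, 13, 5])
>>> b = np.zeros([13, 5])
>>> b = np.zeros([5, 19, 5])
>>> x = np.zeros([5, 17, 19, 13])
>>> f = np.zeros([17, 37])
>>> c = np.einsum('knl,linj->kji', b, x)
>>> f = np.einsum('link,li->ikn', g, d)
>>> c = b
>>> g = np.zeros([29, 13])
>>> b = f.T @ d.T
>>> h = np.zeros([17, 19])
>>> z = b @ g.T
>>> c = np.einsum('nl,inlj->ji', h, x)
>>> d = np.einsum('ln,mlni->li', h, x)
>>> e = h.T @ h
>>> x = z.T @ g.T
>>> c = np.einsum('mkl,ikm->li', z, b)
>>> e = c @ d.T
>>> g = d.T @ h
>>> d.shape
(17, 13)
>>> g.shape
(13, 19)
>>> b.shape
(13, 5, 13)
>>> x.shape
(29, 5, 29)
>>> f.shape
(5, 5, 13)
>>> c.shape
(29, 13)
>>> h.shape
(17, 19)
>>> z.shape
(13, 5, 29)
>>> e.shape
(29, 17)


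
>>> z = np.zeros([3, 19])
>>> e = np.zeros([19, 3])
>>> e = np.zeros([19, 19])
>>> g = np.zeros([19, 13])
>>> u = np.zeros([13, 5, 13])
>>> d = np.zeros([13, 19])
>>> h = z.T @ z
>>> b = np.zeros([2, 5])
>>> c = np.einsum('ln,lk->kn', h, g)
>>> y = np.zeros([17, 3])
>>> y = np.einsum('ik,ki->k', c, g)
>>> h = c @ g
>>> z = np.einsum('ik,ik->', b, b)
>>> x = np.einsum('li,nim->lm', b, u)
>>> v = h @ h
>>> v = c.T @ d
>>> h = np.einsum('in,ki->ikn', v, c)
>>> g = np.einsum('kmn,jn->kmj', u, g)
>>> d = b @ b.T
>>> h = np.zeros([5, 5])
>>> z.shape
()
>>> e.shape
(19, 19)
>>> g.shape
(13, 5, 19)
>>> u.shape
(13, 5, 13)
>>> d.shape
(2, 2)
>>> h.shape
(5, 5)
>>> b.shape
(2, 5)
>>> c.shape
(13, 19)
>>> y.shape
(19,)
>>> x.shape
(2, 13)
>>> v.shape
(19, 19)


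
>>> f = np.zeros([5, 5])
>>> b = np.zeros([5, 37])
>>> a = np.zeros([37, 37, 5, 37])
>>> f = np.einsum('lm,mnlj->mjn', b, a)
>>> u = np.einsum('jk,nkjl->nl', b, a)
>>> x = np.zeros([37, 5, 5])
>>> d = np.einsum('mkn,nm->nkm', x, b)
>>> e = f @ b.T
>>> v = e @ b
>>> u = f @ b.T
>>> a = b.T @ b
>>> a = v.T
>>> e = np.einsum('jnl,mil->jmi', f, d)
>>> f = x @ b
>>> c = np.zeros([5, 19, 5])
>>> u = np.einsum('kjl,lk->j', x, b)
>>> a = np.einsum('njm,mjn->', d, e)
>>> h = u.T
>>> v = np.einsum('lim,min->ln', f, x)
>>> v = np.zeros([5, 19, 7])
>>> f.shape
(37, 5, 37)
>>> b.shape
(5, 37)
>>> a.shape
()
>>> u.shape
(5,)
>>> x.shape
(37, 5, 5)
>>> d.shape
(5, 5, 37)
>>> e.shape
(37, 5, 5)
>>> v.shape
(5, 19, 7)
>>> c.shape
(5, 19, 5)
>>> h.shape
(5,)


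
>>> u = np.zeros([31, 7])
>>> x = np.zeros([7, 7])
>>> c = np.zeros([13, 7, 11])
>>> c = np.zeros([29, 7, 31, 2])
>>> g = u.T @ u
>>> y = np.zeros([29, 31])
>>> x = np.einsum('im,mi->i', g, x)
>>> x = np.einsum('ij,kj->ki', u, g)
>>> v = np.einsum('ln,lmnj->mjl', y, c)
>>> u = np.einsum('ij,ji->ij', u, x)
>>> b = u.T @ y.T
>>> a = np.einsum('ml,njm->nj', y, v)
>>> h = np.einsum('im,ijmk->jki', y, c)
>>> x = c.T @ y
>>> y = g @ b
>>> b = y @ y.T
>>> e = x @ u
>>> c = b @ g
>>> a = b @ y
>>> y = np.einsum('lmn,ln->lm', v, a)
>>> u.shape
(31, 7)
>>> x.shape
(2, 31, 7, 31)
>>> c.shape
(7, 7)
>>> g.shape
(7, 7)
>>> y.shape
(7, 2)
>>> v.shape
(7, 2, 29)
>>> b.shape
(7, 7)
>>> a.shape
(7, 29)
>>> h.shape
(7, 2, 29)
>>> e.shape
(2, 31, 7, 7)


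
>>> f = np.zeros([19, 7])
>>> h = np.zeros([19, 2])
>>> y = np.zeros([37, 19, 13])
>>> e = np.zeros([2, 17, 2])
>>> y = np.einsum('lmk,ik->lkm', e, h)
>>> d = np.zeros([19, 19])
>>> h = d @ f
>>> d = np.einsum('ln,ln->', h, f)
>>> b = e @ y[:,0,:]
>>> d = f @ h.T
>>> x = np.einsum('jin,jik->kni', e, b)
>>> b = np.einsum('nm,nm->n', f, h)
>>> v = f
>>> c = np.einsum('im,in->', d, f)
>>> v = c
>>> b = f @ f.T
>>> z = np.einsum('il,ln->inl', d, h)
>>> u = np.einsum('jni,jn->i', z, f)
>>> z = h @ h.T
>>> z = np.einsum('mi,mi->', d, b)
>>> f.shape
(19, 7)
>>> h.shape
(19, 7)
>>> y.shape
(2, 2, 17)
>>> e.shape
(2, 17, 2)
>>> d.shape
(19, 19)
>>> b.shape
(19, 19)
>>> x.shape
(17, 2, 17)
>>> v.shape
()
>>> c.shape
()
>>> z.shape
()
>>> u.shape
(19,)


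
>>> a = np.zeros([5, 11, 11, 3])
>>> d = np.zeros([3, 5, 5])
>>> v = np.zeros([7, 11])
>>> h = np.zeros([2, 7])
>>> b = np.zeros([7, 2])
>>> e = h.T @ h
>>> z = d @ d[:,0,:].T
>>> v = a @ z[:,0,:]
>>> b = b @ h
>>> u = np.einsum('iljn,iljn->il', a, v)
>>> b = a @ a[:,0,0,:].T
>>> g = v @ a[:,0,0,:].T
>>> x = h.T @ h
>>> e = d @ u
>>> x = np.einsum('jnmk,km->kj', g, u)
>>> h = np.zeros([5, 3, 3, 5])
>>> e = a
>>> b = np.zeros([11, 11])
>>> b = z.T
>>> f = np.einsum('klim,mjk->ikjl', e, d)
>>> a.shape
(5, 11, 11, 3)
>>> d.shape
(3, 5, 5)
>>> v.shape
(5, 11, 11, 3)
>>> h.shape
(5, 3, 3, 5)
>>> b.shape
(3, 5, 3)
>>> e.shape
(5, 11, 11, 3)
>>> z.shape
(3, 5, 3)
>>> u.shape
(5, 11)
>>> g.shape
(5, 11, 11, 5)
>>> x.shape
(5, 5)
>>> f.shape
(11, 5, 5, 11)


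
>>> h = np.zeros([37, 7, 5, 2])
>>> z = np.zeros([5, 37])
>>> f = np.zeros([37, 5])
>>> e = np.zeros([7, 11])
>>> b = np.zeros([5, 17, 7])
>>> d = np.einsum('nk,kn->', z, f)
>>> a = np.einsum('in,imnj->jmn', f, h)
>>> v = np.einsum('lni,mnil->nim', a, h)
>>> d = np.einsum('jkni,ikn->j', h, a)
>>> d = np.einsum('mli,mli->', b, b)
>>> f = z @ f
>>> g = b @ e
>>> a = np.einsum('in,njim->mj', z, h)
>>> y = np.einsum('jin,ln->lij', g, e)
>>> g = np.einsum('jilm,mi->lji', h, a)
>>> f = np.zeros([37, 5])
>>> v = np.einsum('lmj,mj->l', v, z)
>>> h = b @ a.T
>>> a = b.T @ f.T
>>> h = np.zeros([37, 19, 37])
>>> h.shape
(37, 19, 37)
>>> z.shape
(5, 37)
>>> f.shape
(37, 5)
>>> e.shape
(7, 11)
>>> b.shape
(5, 17, 7)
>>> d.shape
()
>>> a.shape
(7, 17, 37)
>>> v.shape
(7,)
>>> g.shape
(5, 37, 7)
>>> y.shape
(7, 17, 5)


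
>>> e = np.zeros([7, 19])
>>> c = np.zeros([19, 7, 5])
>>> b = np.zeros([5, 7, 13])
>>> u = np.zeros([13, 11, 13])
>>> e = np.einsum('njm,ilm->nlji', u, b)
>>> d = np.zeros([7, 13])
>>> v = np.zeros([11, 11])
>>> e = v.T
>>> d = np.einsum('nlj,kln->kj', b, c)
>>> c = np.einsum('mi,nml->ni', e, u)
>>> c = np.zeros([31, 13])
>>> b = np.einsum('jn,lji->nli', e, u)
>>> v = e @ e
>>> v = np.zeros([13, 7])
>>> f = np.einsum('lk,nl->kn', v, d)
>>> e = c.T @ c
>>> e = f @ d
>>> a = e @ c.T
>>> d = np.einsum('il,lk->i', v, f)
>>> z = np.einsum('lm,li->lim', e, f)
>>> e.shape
(7, 13)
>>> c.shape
(31, 13)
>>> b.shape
(11, 13, 13)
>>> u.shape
(13, 11, 13)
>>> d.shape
(13,)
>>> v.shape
(13, 7)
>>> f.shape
(7, 19)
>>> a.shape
(7, 31)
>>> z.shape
(7, 19, 13)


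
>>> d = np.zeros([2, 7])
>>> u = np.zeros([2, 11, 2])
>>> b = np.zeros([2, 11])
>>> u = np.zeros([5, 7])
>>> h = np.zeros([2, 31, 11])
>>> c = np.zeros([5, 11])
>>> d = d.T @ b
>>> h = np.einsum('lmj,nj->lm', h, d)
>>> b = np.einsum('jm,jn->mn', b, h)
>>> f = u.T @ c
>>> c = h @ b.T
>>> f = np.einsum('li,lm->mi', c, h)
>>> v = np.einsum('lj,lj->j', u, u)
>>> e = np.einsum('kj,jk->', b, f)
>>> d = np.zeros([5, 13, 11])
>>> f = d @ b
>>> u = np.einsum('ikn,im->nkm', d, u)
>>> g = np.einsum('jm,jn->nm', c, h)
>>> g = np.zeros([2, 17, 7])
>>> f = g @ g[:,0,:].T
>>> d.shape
(5, 13, 11)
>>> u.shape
(11, 13, 7)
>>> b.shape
(11, 31)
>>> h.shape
(2, 31)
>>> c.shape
(2, 11)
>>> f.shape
(2, 17, 2)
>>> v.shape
(7,)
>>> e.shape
()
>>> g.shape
(2, 17, 7)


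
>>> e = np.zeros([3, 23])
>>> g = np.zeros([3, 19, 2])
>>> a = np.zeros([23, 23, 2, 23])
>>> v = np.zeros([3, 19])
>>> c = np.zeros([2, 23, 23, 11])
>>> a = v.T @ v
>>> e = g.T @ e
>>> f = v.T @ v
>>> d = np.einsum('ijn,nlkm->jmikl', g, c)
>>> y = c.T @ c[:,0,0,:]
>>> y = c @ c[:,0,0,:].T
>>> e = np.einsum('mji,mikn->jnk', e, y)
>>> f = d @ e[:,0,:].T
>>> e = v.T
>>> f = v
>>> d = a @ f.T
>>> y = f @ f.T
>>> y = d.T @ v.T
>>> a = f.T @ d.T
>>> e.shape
(19, 3)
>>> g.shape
(3, 19, 2)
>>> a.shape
(19, 19)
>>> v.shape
(3, 19)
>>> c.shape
(2, 23, 23, 11)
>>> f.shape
(3, 19)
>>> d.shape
(19, 3)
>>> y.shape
(3, 3)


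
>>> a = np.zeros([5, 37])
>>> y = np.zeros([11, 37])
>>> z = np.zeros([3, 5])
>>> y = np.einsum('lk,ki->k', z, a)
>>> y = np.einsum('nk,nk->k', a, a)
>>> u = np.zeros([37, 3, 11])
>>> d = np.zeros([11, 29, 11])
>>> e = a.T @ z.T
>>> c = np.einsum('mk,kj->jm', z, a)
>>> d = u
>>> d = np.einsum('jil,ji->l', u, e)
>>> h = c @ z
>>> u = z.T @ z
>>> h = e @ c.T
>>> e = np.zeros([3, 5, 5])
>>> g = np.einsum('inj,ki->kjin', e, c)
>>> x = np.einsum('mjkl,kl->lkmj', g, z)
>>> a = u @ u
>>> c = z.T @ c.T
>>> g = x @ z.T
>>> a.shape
(5, 5)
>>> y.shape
(37,)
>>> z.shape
(3, 5)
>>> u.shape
(5, 5)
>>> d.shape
(11,)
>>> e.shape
(3, 5, 5)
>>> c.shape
(5, 37)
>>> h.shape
(37, 37)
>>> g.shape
(5, 3, 37, 3)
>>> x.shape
(5, 3, 37, 5)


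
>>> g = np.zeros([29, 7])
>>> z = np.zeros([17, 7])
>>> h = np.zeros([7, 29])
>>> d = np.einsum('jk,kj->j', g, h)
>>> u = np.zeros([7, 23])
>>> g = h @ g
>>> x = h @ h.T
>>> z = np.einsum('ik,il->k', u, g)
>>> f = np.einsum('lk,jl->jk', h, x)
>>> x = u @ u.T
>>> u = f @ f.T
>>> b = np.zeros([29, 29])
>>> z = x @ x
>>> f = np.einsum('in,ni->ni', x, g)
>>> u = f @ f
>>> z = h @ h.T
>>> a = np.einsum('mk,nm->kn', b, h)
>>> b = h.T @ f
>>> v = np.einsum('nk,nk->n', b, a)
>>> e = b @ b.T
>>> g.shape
(7, 7)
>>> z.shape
(7, 7)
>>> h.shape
(7, 29)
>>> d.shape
(29,)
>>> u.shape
(7, 7)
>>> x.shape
(7, 7)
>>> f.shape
(7, 7)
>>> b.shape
(29, 7)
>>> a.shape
(29, 7)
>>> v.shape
(29,)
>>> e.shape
(29, 29)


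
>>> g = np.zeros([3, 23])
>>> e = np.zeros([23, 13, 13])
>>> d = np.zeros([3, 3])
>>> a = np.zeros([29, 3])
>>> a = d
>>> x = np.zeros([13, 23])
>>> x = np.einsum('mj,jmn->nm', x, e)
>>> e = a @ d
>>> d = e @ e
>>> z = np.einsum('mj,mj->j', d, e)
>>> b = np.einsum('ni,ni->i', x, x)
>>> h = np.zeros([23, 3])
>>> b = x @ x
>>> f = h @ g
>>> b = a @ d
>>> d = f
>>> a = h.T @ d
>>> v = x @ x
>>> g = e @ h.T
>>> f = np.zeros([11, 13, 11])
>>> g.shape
(3, 23)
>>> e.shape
(3, 3)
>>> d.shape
(23, 23)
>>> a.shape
(3, 23)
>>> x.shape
(13, 13)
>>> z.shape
(3,)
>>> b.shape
(3, 3)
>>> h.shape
(23, 3)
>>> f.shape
(11, 13, 11)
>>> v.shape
(13, 13)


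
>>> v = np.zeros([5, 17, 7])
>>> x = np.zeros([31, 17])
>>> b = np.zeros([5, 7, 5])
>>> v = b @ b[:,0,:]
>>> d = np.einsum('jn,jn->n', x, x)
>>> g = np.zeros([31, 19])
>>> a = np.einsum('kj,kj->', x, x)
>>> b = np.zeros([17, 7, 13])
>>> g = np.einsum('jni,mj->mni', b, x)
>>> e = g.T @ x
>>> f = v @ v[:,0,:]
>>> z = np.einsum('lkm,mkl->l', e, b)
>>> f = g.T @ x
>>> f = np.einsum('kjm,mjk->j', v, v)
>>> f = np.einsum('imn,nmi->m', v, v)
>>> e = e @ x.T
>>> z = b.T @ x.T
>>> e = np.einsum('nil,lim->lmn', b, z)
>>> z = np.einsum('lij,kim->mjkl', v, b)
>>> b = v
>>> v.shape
(5, 7, 5)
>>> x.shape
(31, 17)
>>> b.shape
(5, 7, 5)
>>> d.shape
(17,)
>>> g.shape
(31, 7, 13)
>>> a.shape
()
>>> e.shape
(13, 31, 17)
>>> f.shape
(7,)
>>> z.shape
(13, 5, 17, 5)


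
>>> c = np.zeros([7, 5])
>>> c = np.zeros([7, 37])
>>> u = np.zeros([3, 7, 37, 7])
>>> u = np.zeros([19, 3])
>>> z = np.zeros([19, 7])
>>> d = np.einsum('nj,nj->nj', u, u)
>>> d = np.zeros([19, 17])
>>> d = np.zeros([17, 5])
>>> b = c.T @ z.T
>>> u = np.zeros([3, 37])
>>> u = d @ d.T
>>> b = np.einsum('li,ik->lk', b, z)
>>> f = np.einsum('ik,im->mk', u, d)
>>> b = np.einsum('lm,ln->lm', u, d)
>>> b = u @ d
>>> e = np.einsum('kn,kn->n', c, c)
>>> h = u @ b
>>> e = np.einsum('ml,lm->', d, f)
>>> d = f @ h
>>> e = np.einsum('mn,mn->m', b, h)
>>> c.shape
(7, 37)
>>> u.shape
(17, 17)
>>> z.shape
(19, 7)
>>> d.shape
(5, 5)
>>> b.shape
(17, 5)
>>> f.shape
(5, 17)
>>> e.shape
(17,)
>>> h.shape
(17, 5)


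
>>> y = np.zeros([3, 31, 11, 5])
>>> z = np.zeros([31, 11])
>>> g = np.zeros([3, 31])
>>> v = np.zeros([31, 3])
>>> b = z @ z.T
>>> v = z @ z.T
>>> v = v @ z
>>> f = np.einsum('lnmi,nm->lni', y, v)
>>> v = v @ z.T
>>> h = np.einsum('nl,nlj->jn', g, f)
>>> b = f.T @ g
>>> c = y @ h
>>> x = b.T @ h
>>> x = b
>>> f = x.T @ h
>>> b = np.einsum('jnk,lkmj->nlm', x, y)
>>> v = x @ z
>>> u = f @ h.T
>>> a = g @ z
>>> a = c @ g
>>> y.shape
(3, 31, 11, 5)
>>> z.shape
(31, 11)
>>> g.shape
(3, 31)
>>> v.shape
(5, 31, 11)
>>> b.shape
(31, 3, 11)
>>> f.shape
(31, 31, 3)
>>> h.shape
(5, 3)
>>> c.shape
(3, 31, 11, 3)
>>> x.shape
(5, 31, 31)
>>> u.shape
(31, 31, 5)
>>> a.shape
(3, 31, 11, 31)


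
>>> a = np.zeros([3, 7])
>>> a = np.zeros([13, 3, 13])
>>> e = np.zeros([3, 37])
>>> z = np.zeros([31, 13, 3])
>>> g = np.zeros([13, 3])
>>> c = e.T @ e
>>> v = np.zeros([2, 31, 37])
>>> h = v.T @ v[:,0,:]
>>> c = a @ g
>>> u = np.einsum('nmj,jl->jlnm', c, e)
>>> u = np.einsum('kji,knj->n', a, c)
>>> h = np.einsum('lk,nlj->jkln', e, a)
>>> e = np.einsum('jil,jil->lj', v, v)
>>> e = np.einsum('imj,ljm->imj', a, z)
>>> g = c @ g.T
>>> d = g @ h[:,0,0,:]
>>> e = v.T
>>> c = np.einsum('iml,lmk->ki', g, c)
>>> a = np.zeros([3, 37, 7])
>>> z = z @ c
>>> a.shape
(3, 37, 7)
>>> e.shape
(37, 31, 2)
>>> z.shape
(31, 13, 13)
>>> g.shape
(13, 3, 13)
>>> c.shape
(3, 13)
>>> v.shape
(2, 31, 37)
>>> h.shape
(13, 37, 3, 13)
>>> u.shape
(3,)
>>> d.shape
(13, 3, 13)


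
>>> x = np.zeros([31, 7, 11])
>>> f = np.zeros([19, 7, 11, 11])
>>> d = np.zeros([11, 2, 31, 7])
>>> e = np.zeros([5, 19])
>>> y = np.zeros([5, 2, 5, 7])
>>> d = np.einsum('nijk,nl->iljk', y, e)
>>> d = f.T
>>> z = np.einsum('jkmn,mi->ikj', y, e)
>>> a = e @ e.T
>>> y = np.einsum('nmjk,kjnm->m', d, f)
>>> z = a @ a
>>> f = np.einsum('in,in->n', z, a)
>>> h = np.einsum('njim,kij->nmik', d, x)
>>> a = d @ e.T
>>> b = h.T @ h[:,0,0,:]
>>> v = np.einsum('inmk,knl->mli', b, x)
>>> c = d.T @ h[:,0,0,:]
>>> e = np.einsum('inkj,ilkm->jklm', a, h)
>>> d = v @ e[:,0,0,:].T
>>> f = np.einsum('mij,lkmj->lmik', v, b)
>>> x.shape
(31, 7, 11)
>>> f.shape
(31, 19, 11, 7)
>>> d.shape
(19, 11, 5)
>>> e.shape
(5, 7, 19, 31)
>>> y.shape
(11,)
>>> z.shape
(5, 5)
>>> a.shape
(11, 11, 7, 5)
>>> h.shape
(11, 19, 7, 31)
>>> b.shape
(31, 7, 19, 31)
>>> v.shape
(19, 11, 31)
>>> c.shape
(19, 7, 11, 31)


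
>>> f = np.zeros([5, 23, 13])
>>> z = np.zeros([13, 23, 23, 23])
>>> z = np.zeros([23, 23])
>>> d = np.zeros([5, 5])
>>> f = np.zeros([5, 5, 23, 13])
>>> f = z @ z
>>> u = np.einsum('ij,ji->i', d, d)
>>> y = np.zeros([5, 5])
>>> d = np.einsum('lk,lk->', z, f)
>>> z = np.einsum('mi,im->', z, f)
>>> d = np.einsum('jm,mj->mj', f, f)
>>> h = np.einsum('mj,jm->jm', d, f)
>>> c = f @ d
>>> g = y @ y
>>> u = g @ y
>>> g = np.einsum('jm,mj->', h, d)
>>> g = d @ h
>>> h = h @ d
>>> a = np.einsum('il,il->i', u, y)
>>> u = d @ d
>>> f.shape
(23, 23)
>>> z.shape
()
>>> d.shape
(23, 23)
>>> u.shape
(23, 23)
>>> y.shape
(5, 5)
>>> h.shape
(23, 23)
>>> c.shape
(23, 23)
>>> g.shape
(23, 23)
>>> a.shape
(5,)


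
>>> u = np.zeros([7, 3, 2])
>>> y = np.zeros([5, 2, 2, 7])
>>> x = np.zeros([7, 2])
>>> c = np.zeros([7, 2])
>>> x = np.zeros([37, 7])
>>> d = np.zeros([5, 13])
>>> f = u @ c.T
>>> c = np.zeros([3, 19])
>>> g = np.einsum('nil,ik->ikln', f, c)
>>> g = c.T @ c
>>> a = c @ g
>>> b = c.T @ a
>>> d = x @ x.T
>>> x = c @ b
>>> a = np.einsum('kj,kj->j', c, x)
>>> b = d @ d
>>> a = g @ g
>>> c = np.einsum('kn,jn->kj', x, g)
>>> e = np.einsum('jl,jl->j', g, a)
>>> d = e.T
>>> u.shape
(7, 3, 2)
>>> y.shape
(5, 2, 2, 7)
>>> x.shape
(3, 19)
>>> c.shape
(3, 19)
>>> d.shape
(19,)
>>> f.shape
(7, 3, 7)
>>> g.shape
(19, 19)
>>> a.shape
(19, 19)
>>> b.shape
(37, 37)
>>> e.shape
(19,)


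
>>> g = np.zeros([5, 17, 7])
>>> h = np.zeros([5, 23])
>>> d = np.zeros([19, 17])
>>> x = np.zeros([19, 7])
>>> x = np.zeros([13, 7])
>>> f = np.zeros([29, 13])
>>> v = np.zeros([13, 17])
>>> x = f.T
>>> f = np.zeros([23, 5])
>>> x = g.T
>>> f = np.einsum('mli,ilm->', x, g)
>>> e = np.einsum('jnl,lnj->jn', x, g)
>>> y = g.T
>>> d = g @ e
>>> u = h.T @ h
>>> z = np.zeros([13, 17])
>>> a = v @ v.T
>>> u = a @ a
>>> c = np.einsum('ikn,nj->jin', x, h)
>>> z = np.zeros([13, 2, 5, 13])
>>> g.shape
(5, 17, 7)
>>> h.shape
(5, 23)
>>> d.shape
(5, 17, 17)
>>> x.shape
(7, 17, 5)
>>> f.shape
()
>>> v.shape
(13, 17)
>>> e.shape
(7, 17)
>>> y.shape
(7, 17, 5)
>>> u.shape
(13, 13)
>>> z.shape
(13, 2, 5, 13)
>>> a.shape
(13, 13)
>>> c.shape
(23, 7, 5)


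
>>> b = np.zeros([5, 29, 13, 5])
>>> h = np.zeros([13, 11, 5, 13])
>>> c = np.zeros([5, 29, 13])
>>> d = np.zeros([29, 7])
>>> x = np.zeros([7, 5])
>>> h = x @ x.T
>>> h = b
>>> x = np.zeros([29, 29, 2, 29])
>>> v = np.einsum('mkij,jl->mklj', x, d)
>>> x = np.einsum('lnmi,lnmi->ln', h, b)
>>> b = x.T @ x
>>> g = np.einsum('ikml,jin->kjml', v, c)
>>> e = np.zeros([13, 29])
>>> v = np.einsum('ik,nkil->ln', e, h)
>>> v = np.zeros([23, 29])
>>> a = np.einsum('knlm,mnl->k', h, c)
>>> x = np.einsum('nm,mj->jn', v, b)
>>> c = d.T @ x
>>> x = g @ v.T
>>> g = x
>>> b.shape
(29, 29)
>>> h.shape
(5, 29, 13, 5)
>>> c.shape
(7, 23)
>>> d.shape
(29, 7)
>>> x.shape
(29, 5, 7, 23)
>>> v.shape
(23, 29)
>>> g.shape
(29, 5, 7, 23)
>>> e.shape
(13, 29)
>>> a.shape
(5,)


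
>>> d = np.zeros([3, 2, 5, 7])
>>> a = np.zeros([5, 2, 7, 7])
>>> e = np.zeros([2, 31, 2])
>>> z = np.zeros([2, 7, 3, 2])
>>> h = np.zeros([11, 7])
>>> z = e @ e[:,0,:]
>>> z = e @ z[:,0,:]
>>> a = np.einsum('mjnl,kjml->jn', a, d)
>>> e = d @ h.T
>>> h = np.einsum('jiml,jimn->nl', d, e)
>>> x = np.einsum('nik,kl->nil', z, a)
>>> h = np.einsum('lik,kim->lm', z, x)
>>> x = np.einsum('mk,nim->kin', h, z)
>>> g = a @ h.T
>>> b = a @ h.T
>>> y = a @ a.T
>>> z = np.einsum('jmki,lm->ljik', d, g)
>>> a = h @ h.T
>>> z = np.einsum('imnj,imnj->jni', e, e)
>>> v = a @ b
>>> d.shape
(3, 2, 5, 7)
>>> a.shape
(2, 2)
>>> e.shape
(3, 2, 5, 11)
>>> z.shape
(11, 5, 3)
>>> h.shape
(2, 7)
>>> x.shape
(7, 31, 2)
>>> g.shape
(2, 2)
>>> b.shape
(2, 2)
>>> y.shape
(2, 2)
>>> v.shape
(2, 2)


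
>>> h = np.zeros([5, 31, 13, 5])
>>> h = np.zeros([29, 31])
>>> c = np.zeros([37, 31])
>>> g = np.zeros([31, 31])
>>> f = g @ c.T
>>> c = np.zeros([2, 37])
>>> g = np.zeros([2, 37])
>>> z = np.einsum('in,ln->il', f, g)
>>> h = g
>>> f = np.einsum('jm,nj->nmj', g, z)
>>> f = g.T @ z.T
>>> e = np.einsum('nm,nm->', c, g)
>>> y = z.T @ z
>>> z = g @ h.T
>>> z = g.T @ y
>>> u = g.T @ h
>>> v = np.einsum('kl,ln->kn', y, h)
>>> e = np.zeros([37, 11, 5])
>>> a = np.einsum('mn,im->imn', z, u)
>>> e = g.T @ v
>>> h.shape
(2, 37)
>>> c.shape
(2, 37)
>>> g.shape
(2, 37)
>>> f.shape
(37, 31)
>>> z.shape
(37, 2)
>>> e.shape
(37, 37)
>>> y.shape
(2, 2)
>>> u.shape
(37, 37)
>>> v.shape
(2, 37)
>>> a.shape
(37, 37, 2)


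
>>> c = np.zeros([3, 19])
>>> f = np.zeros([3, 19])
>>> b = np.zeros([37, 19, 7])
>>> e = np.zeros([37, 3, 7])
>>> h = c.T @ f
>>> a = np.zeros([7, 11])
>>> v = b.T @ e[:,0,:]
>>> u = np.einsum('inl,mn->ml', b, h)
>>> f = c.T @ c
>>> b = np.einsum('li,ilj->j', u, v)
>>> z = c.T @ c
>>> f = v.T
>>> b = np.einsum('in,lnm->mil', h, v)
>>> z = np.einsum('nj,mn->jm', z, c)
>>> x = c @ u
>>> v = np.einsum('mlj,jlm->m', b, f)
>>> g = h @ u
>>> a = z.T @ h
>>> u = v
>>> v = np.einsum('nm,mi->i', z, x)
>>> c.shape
(3, 19)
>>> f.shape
(7, 19, 7)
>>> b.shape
(7, 19, 7)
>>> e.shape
(37, 3, 7)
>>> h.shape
(19, 19)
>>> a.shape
(3, 19)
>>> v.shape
(7,)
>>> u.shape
(7,)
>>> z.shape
(19, 3)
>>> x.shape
(3, 7)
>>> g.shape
(19, 7)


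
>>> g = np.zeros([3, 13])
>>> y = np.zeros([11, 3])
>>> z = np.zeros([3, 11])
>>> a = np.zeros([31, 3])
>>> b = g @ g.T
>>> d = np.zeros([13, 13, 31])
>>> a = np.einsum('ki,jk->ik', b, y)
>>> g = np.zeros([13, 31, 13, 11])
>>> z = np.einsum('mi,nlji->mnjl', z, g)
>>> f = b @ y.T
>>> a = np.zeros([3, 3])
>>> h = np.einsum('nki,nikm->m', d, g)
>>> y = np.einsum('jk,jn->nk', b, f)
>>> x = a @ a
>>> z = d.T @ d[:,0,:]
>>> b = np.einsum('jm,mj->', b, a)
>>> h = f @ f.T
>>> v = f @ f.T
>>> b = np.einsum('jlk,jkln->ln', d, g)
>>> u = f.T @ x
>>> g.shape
(13, 31, 13, 11)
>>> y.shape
(11, 3)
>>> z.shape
(31, 13, 31)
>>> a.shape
(3, 3)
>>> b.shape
(13, 11)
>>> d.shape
(13, 13, 31)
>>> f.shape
(3, 11)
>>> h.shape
(3, 3)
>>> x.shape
(3, 3)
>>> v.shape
(3, 3)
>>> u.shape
(11, 3)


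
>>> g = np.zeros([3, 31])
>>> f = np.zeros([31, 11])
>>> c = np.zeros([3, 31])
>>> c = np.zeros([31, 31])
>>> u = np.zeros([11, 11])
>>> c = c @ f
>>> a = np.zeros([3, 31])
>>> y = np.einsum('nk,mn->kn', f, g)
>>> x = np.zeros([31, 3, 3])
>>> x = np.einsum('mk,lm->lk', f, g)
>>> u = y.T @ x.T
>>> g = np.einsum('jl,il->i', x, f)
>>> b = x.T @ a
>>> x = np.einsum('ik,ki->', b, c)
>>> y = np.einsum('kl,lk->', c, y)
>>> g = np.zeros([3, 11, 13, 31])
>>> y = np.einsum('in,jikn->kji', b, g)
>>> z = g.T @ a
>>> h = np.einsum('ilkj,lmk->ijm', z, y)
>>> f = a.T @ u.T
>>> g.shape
(3, 11, 13, 31)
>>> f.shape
(31, 31)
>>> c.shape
(31, 11)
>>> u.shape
(31, 3)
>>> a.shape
(3, 31)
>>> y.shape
(13, 3, 11)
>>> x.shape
()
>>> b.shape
(11, 31)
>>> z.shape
(31, 13, 11, 31)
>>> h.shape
(31, 31, 3)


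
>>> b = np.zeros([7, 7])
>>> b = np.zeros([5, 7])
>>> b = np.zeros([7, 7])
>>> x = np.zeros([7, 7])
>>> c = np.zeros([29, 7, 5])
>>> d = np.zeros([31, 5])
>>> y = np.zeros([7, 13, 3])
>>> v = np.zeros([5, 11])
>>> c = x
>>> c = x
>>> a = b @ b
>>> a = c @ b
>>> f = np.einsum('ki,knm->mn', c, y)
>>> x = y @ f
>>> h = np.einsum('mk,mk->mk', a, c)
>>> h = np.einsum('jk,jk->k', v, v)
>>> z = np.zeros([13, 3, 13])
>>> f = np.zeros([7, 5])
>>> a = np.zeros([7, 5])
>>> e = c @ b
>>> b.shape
(7, 7)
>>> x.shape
(7, 13, 13)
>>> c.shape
(7, 7)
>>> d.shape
(31, 5)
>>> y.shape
(7, 13, 3)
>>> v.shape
(5, 11)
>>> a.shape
(7, 5)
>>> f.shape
(7, 5)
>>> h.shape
(11,)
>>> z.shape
(13, 3, 13)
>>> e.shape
(7, 7)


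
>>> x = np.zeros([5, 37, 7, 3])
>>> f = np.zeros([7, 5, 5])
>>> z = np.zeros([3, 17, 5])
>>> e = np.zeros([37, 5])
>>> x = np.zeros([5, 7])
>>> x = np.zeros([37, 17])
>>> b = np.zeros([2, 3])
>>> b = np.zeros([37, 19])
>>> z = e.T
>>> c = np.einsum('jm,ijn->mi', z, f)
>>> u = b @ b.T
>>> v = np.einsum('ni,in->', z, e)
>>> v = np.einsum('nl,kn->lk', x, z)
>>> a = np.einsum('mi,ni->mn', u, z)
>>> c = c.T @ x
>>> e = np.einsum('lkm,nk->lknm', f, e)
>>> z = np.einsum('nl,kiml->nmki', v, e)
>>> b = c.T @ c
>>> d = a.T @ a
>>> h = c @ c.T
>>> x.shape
(37, 17)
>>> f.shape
(7, 5, 5)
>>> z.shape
(17, 37, 7, 5)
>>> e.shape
(7, 5, 37, 5)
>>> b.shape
(17, 17)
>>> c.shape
(7, 17)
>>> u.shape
(37, 37)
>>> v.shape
(17, 5)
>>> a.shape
(37, 5)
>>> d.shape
(5, 5)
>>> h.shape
(7, 7)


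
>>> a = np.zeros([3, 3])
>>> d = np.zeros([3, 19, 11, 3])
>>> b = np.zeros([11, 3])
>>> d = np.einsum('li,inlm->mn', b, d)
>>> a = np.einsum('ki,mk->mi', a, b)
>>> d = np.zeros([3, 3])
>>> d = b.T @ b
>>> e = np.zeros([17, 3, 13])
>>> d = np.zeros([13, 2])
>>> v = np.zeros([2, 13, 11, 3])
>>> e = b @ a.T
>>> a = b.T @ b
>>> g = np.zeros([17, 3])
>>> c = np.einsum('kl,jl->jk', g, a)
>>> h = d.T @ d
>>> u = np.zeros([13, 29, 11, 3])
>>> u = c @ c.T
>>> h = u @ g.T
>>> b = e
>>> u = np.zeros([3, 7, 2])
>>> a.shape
(3, 3)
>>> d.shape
(13, 2)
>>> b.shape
(11, 11)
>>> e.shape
(11, 11)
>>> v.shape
(2, 13, 11, 3)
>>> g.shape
(17, 3)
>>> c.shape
(3, 17)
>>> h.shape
(3, 17)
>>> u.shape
(3, 7, 2)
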